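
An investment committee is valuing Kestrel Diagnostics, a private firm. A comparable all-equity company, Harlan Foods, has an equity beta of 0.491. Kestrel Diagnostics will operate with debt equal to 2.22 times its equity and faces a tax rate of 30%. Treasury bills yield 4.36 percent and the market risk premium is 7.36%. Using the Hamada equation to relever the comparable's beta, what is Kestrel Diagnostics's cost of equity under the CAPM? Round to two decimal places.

13.59%

β_L = β_U × [1 + (1 − t)(D/E)] = 0.491 × [1 + (1 − 0.30) × 2.22]
    = 0.491 × [1 + 0.70 × 2.22] = 0.491 × 2.5540 = 1.2540
E(R) = R_f + β_L × MRP = 4.36% + 1.2540 × 7.36% = 13.59%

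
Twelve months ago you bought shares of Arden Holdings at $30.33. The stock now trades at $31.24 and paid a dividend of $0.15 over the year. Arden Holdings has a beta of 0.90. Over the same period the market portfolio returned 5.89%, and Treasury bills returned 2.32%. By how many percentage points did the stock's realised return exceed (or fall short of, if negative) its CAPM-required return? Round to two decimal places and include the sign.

Realised HPR = (P1 + D1 − P0) / P0 = (31.24 + 0.15 − 30.33) / 30.33 = 1.06 / 30.33 = 3.4949%
MRP = 5.89% − 2.32% = 3.57%
CAPM required = R_f + β·MRP = 2.32% + 0.90 × 3.57% = 5.5330%
α = realised − required = 3.4949% − 5.5330% = -2.04%

-2.04%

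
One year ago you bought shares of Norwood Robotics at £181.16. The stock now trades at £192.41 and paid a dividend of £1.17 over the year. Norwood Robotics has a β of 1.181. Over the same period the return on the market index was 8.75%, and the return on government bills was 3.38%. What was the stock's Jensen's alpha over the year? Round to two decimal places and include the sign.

Realised HPR = (P1 + D1 − P0) / P0 = (192.41 + 1.17 − 181.16) / 181.16 = 12.42 / 181.16 = 6.8558%
MRP = 8.75% − 3.38% = 5.37%
CAPM required = R_f + β·MRP = 3.38% + 1.181 × 5.37% = 9.72197%
α = realised − required = 6.8558% − 9.72197% = -2.87%

-2.87%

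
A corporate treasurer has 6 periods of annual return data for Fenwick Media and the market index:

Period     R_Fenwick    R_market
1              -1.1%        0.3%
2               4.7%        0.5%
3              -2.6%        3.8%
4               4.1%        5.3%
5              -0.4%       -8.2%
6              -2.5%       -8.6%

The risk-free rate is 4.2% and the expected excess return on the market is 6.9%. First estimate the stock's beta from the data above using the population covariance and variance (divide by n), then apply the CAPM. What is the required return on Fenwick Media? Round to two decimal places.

5.81%

Mean R_i = (-1.1 + 4.7 − 2.6 + 4.1 − 0.4 − 2.5) / 6 = 0.3667%
Mean R_m = (0.3 + 0.5 + 3.8 + 5.3 − 8.2 − 8.6) / 6 = -1.1500%
Σ(R_i − R̄_i)(R_m − R̄_m) = 41.1800  ⇒  Cov = 41.1800 / 6 = 6.8633
Σ(R_m − R̄_m)² = 176.1350  ⇒  Var(R_m) = 176.1350 / 6 = 29.3558
β = Cov / Var(R_m) = 6.8633 / 29.3558 = 0.2338
E(R) = R_f + β × MRP = 4.2% + 0.2338 × 6.9% = 5.81%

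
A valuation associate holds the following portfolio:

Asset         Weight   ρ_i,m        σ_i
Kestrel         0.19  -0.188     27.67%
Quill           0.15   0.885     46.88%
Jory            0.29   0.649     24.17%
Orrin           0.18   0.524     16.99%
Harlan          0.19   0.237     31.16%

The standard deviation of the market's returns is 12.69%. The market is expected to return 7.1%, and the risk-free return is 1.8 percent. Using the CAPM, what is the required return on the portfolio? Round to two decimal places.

7.14%

β_Kestrel = -0.188 × 27.67% / 12.69% = -0.4099
β_Quill = 0.885 × 46.88% / 12.69% = 3.2694
β_Jory = 0.649 × 24.17% / 12.69% = 1.2361
β_Orrin = 0.524 × 16.99% / 12.69% = 0.7016
β_Harlan = 0.237 × 31.16% / 12.69% = 0.5819
β_P = Σ w_i β_i = 0.19×-0.4099 + 0.15×3.2694 + 0.29×1.2361 + 0.18×0.7016 + 0.19×0.5819 = 1.0078
MRP = 7.1% − 1.8% = 5.30%
E(R_P) = R_f + β_P × MRP = 1.8% + 1.0078 × 5.3% = 7.14%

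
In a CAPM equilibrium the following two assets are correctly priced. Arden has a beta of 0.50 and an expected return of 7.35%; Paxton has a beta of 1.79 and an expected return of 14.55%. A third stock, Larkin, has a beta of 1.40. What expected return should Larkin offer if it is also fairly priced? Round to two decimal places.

MRP (SML slope) = (14.55% − 7.35%) / (1.79 − 0.50) = 7.20% / 1.29 = 5.5814%
R_f (intercept) = 7.35% − 0.50 × 5.5814% = 4.5593%
E(R_Larkin) = R_f + β × MRP = 4.5593% + 1.40 × 5.5814% = 12.37%

12.37%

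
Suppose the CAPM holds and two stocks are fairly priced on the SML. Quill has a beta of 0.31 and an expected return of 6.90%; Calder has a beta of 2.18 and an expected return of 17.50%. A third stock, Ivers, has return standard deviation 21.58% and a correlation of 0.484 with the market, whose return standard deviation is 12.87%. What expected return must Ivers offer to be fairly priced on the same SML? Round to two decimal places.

9.74%

MRP = (17.50% − 6.90%) / (2.18 − 0.31) = 5.6684%
R_f = 6.90% − 0.31 × 5.6684% = 5.1428%
β_Ivers = ρ·σ_i/σ_m = 0.484 × 21.58 / 12.87 = 0.8116
E(R_Ivers) = R_f + β × MRP = 5.1428% + 0.8116 × 5.6684% = 9.74%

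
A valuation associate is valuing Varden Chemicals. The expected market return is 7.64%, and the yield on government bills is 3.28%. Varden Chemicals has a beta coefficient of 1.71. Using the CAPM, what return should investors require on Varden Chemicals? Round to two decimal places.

Market risk premium = E(R_m) − R_f = 7.64% − 3.28% = 4.36%
E(R) = R_f + β × MRP = 3.28% + 1.71 × 4.36% = 10.74%

10.74%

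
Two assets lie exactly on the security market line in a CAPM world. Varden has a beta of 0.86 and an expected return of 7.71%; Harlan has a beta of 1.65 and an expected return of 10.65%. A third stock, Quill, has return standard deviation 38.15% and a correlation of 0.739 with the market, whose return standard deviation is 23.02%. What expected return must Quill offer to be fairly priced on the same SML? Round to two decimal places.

MRP = (10.65% − 7.71%) / (1.65 − 0.86) = 3.7215%
R_f = 7.71% − 0.86 × 3.7215% = 4.5095%
β_Quill = ρ·σ_i/σ_m = 0.739 × 38.15 / 23.02 = 1.2247
E(R_Quill) = R_f + β × MRP = 4.5095% + 1.2247 × 3.7215% = 9.07%

9.07%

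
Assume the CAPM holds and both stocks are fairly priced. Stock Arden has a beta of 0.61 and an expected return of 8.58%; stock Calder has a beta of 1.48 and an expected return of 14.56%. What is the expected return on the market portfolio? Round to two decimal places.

Both satisfy E(R) = R_f + β·MRP, so the slope of the SML is
MRP = (14.56% − 8.58%) / (1.48 − 0.61) = 5.98% / 0.87 = 6.8736%
R_f = E(R_Arden) − β_Arden·MRP = 8.58% − 0.61 × 6.8736% = 4.3871%
E(R_m) = R_f + MRP = 4.3871% + 6.8736% = 11.26%

11.26%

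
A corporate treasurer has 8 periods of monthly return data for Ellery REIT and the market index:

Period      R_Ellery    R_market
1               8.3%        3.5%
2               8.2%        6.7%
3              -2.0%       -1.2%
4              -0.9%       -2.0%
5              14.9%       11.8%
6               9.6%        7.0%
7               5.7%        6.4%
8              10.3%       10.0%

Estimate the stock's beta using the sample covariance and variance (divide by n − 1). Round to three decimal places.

Mean R_i = (8.3 + 8.2 − 2.0 − 0.9 + 14.9 + 9.6 + 5.7 + 10.3) / 8 = 6.7625%
Mean R_m = (3.5 + 6.7 − 1.2 − 2.0 + 11.8 + 7.0 + 6.4 + 10.0) / 8 = 5.2750%
Σ(R_i − R̄_i)(R_m − R̄_m) = 185.3125  ⇒  Cov = 185.3125 / 7 = 26.4732
Σ(R_m − R̄_m)² = 169.1750  ⇒  Var(R_m) = 169.1750 / 7 = 24.1679
β = Cov / Var(R_m) = 26.4732 / 24.1679 = 1.0954

1.095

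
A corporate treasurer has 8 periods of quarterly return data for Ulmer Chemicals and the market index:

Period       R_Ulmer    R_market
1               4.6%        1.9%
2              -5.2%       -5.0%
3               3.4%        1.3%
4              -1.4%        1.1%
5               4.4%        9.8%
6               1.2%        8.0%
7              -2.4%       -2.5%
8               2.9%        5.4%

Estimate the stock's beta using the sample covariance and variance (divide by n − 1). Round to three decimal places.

0.527

Mean R_i = (4.6 − 5.2 + 3.4 − 1.4 + 4.4 + 1.2 − 2.4 + 2.9) / 8 = 0.9375%
Mean R_m = (1.9 − 5.0 + 1.3 + 1.1 + 9.8 + 8.0 − 2.5 + 5.4) / 8 = 2.5000%
Σ(R_i − R̄_i)(R_m − R̄_m) = 93.2500  ⇒  Cov = 93.2500 / 7 = 13.3214
Σ(R_m − R̄_m)² = 176.9600  ⇒  Var(R_m) = 176.9600 / 7 = 25.2800
β = Cov / Var(R_m) = 13.3214 / 25.2800 = 0.5270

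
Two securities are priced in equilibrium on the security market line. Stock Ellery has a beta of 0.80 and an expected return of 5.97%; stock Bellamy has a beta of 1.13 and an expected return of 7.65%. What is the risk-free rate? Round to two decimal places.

1.90%

Both satisfy E(R) = R_f + β·MRP, so the slope of the SML is
MRP = (7.65% − 5.97%) / (1.13 − 0.80) = 1.68% / 0.33 = 5.0909%
R_f = E(R_Ellery) − β_Ellery·MRP = 5.97% − 0.80 × 5.0909% = 1.8973%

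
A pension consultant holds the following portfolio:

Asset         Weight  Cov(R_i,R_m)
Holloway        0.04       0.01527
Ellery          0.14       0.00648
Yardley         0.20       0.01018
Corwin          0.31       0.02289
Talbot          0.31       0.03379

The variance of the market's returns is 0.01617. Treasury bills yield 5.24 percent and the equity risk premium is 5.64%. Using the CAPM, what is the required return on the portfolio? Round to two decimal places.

β_Holloway = 0.01527 / 0.01617 = 0.9443
β_Ellery = 0.00648 / 0.01617 = 0.4007
β_Yardley = 0.01018 / 0.01617 = 0.6296
β_Corwin = 0.02289 / 0.01617 = 1.4156
β_Talbot = 0.03379 / 0.01617 = 2.0897
β_P = Σ w_i β_i = 0.04×0.9443 + 0.14×0.4007 + 0.20×0.6296 + 0.31×1.4156 + 0.31×2.0897 = 1.3064
E(R_P) = R_f + β_P × MRP = 5.24% + 1.3064 × 5.64% = 12.61%

12.61%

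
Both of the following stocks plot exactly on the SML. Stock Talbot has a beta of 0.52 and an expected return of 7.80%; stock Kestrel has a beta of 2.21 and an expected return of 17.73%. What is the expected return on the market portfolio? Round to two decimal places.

Both satisfy E(R) = R_f + β·MRP, so the slope of the SML is
MRP = (17.73% − 7.80%) / (2.21 − 0.52) = 9.93% / 1.69 = 5.8757%
R_f = E(R_Talbot) − β_Talbot·MRP = 7.80% − 0.52 × 5.8757% = 4.7446%
E(R_m) = R_f + MRP = 4.7446% + 5.8757% = 10.62%

10.62%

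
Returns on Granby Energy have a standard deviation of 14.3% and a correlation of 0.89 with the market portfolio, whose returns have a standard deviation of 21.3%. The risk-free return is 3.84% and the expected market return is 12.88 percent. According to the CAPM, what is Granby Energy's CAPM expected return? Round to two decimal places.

9.24%

β = ρ × σ_i / σ_m = 0.89 × 14.3% / 21.3% = 0.5975
MRP = 12.88% − 3.84% = 9.04%
E(R) = 3.84% + 0.5975 × 9.04% = 9.24%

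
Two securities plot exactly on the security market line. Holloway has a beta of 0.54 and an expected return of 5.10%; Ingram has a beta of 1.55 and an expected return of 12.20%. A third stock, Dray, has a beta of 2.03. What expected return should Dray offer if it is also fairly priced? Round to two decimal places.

15.57%

MRP (SML slope) = (12.20% − 5.10%) / (1.55 − 0.54) = 7.10% / 1.01 = 7.0297%
R_f (intercept) = 5.10% − 0.54 × 7.0297% = 1.3040%
E(R_Dray) = R_f + β × MRP = 1.3040% + 2.03 × 7.0297% = 15.57%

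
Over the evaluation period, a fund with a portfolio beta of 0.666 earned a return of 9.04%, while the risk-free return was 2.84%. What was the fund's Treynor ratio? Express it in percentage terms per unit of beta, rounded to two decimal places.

Treynor = (R_P − R_f) / β_P = (9.04% − 2.84%) / 0.6660 = 6.20% / 0.6660 = 9.31%

9.31%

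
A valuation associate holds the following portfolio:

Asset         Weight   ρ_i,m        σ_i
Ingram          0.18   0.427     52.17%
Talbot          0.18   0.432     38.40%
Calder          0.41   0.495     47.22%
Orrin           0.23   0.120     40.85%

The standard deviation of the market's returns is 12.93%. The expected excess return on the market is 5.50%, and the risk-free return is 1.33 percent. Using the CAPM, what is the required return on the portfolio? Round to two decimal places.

β_Ingram = 0.427 × 52.17% / 12.93% = 1.7229
β_Talbot = 0.432 × 38.40% / 12.93% = 1.2830
β_Calder = 0.495 × 47.22% / 12.93% = 1.8077
β_Orrin = 0.120 × 40.85% / 12.93% = 0.3791
β_P = Σ w_i β_i = 0.18×1.7229 + 0.18×1.2830 + 0.41×1.8077 + 0.23×0.3791 = 1.3694
E(R_P) = R_f + β_P × MRP = 1.33% + 1.3694 × 5.50% = 8.86%

8.86%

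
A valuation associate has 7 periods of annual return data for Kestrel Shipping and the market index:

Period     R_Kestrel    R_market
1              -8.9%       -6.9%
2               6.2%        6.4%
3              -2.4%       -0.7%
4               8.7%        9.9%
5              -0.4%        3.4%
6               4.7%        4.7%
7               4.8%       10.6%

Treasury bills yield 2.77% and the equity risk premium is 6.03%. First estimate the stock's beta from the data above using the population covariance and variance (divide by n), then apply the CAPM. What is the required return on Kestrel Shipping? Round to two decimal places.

Mean R_i = (-8.9 + 6.2 − 2.4 + 8.7 − 0.4 + 4.7 + 4.8) / 7 = 1.8143%
Mean R_m = (-6.9 + 6.4 − 0.7 + 9.9 + 3.4 + 4.7 + 10.6) / 7 = 3.9143%
Σ(R_i − R̄_i)(R_m − R̄_m) = 210.7986  ⇒  Cov = 210.7986 / 7 = 30.1141
Σ(R_m − R̄_m)² = 225.8286  ⇒  Var(R_m) = 225.8286 / 7 = 32.2612
β = Cov / Var(R_m) = 30.1141 / 32.2612 = 0.9334
E(R) = R_f + β × MRP = 2.77% + 0.9334 × 6.03% = 8.40%

8.40%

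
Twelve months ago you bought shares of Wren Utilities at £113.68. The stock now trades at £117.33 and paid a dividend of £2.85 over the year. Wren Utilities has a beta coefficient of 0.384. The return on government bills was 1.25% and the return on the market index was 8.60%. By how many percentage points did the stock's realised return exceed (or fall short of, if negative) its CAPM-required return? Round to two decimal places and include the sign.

Realised HPR = (P1 + D1 − P0) / P0 = (117.33 + 2.85 − 113.68) / 113.68 = 6.50 / 113.68 = 5.7178%
MRP = 8.60% − 1.25% = 7.35%
CAPM required = R_f + β·MRP = 1.25% + 0.384 × 7.35% = 4.07240%
α = realised − required = 5.7178% − 4.07240% = +1.65%

+1.65%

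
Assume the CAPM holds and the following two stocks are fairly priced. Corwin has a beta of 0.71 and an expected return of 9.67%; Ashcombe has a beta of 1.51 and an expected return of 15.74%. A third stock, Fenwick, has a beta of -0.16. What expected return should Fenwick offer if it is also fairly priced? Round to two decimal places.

3.07%

MRP (SML slope) = (15.74% − 9.67%) / (1.51 − 0.71) = 6.07% / 0.80 = 7.5875%
R_f (intercept) = 9.67% − 0.71 × 7.5875% = 4.2829%
E(R_Fenwick) = R_f + β × MRP = 4.2829% + -0.16 × 7.5875% = 3.07%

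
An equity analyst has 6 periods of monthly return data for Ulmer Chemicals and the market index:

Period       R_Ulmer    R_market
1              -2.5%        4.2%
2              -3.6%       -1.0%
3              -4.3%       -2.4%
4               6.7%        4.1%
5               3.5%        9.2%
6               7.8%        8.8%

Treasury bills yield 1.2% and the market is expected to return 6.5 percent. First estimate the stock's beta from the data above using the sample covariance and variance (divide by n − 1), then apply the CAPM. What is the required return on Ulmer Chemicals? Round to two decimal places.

5.90%

Mean R_i = (-2.5 − 3.6 − 4.3 + 6.7 + 3.5 + 7.8) / 6 = 1.2667%
Mean R_m = (4.2 − 1.0 − 2.4 + 4.1 + 9.2 + 8.8) / 6 = 3.8167%
Σ(R_i − R̄_i)(R_m − R̄_m) = 102.7233  ⇒  Cov = 102.7233 / 5 = 20.5447
Σ(R_m − R̄_m)² = 115.8883  ⇒  Var(R_m) = 115.8883 / 5 = 23.1777
β = Cov / Var(R_m) = 20.5447 / 23.1777 = 0.8864
MRP = 6.5% − 1.2% = 5.30%
E(R) = R_f + β × MRP = 1.2% + 0.8864 × 5.3% = 5.90%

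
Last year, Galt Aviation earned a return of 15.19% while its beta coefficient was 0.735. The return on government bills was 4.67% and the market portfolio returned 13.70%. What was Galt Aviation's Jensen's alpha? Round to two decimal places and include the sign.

+3.88%

Market excess return = 13.70% − 4.67% = 9.03%
CAPM benchmark = R_f + β(R_m − R_f) = 4.67% + 0.735 × 9.03% = 11.30705%
α = actual − benchmark = 15.19% − 11.30705% = +3.88%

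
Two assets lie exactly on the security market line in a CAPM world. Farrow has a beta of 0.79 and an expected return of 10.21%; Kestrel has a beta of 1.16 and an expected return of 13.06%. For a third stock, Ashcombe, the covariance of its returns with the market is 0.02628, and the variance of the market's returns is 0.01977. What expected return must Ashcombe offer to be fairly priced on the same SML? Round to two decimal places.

14.36%

MRP = (13.06% − 10.21%) / (1.16 − 0.79) = 7.7027%
R_f = 10.21% − 0.79 × 7.7027% = 4.1249%
β_Ashcombe = Cov / Var(R_m) = 0.02628 / 0.01977 = 1.3293
E(R_Ashcombe) = R_f + β × MRP = 4.1249% + 1.3293 × 7.7027% = 14.36%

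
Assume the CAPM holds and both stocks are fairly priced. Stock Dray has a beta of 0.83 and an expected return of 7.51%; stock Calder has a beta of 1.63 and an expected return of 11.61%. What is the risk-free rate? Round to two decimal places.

Both satisfy E(R) = R_f + β·MRP, so the slope of the SML is
MRP = (11.61% − 7.51%) / (1.63 − 0.83) = 4.10% / 0.80 = 5.1250%
R_f = E(R_Dray) − β_Dray·MRP = 7.51% − 0.83 × 5.1250% = 3.2563%

3.26%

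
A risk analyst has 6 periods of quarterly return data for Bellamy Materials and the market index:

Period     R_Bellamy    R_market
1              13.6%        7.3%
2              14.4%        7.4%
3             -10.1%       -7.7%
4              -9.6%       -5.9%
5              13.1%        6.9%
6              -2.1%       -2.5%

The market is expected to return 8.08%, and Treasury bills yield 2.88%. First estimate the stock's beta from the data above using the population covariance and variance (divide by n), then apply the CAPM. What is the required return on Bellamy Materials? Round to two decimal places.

11.54%

Mean R_i = (13.6 + 14.4 − 10.1 − 9.6 + 13.1 − 2.1) / 6 = 3.2167%
Mean R_m = (7.3 + 7.4 − 7.7 − 5.9 + 6.9 − 2.5) / 6 = 0.9167%
Σ(R_i − R̄_i)(R_m − R̄_m) = 418.1983  ⇒  Cov = 418.1983 / 6 = 69.6997
Σ(R_m − R̄_m)² = 250.9683  ⇒  Var(R_m) = 250.9683 / 6 = 41.8281
β = Cov / Var(R_m) = 69.6997 / 41.8281 = 1.6663
MRP = 8.08% − 2.88% = 5.20%
E(R) = R_f + β × MRP = 2.88% + 1.6663 × 5.20% = 11.54%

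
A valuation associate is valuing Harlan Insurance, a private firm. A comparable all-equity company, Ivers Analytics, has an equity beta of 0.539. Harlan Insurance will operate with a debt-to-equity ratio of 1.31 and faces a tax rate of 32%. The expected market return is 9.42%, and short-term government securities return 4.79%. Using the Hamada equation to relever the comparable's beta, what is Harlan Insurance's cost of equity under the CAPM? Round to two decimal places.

β_L = β_U × [1 + (1 − t)(D/E)] = 0.539 × [1 + (1 − 0.32) × 1.31]
    = 0.539 × [1 + 0.68 × 1.31] = 0.539 × 1.8908 = 1.0191
MRP = 9.42% − 4.79% = 4.63%
E(R) = R_f + β_L × MRP = 4.79% + 1.0191 × 4.63% = 9.51%

9.51%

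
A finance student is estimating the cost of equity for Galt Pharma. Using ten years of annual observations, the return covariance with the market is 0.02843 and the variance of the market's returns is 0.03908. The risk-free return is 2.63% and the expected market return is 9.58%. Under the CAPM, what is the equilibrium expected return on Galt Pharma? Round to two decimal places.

7.69%

β = Cov(R_i, R_m) / Var(R_m) = 0.02843 / 0.03908 = 0.7275
MRP = 9.58% − 2.63% = 6.95%
E(R) = R_f + β × MRP = 2.63% + 0.7275 × 6.95% = 7.69%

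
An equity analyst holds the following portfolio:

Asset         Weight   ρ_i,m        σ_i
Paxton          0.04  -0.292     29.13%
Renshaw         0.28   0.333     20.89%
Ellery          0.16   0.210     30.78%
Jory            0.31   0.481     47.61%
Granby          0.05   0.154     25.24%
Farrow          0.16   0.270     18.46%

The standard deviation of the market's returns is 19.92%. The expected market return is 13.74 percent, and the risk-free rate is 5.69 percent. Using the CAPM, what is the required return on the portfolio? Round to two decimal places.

β_Paxton = -0.292 × 29.13% / 19.92% = -0.4270
β_Renshaw = 0.333 × 20.89% / 19.92% = 0.3492
β_Ellery = 0.210 × 30.78% / 19.92% = 0.3245
β_Jory = 0.481 × 47.61% / 19.92% = 1.1496
β_Granby = 0.154 × 25.24% / 19.92% = 0.1951
β_Farrow = 0.270 × 18.46% / 19.92% = 0.2502
β_P = Σ w_i β_i = 0.04×-0.4270 + 0.28×0.3492 + 0.16×0.3245 + 0.31×1.1496 + 0.05×0.1951 + 0.16×0.2502 = 0.5388
MRP = 13.74% − 5.69% = 8.05%
E(R_P) = R_f + β_P × MRP = 5.69% + 0.5388 × 8.05% = 10.03%

10.03%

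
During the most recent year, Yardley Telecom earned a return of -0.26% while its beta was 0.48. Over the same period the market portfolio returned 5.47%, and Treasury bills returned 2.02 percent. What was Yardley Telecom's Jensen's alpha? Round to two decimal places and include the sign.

-3.94%

Market excess return = 5.47% − 2.02% = 3.45%
CAPM benchmark = R_f + β(R_m − R_f) = 2.02% + 0.48 × 3.45% = 3.6760%
α = actual − benchmark = -0.26% − 3.6760% = -3.94%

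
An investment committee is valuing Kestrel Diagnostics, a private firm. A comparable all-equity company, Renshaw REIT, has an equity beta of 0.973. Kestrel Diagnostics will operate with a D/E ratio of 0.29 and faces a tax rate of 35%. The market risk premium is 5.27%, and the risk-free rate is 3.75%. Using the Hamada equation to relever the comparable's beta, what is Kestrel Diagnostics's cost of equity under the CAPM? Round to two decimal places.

β_L = β_U × [1 + (1 − t)(D/E)] = 0.973 × [1 + (1 − 0.35) × 0.29]
    = 0.973 × [1 + 0.65 × 0.29] = 0.973 × 1.1885 = 1.1564
E(R) = R_f + β_L × MRP = 3.75% + 1.1564 × 5.27% = 9.84%

9.84%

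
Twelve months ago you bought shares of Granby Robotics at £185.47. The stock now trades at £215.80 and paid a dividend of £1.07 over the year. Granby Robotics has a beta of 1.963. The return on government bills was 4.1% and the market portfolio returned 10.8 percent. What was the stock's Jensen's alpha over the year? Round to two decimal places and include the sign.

Realised HPR = (P1 + D1 − P0) / P0 = (215.80 + 1.07 − 185.47) / 185.47 = 31.40 / 185.47 = 16.9300%
MRP = 10.8% − 4.1% = 6.70%
CAPM required = R_f + β·MRP = 4.1% + 1.963 × 6.7% = 17.2521%
α = realised − required = 16.9300% − 17.2521% = -0.32%

-0.32%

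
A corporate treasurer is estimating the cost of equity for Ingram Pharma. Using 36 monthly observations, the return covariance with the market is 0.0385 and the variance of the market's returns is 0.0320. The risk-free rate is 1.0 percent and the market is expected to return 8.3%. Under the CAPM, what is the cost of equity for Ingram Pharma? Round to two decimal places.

9.78%

β = Cov(R_i, R_m) / Var(R_m) = 0.0385 / 0.0320 = 1.2031
MRP = 8.3% − 1.0% = 7.30%
E(R) = R_f + β × MRP = 1.0% + 1.2031 × 7.3% = 9.78%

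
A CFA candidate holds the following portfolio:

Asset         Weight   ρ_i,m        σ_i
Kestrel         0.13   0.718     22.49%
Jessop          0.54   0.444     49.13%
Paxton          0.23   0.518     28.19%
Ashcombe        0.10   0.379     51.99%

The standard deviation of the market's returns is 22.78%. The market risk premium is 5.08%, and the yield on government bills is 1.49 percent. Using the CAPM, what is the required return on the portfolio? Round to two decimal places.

β_Kestrel = 0.718 × 22.49% / 22.78% = 0.7089
β_Jessop = 0.444 × 49.13% / 22.78% = 0.9576
β_Paxton = 0.518 × 28.19% / 22.78% = 0.6410
β_Ashcombe = 0.379 × 51.99% / 22.78% = 0.8650
β_P = Σ w_i β_i = 0.13×0.7089 + 0.54×0.9576 + 0.23×0.6410 + 0.10×0.8650 = 0.8432
E(R_P) = R_f + β_P × MRP = 1.49% + 0.8432 × 5.08% = 5.77%

5.77%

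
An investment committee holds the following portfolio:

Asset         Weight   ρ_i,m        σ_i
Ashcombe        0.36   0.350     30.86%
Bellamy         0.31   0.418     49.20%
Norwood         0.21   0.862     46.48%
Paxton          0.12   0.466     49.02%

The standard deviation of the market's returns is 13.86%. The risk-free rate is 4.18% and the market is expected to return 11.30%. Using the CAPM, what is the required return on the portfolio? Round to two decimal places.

15.18%

β_Ashcombe = 0.350 × 30.86% / 13.86% = 0.7793
β_Bellamy = 0.418 × 49.20% / 13.86% = 1.4838
β_Norwood = 0.862 × 46.48% / 13.86% = 2.8907
β_Paxton = 0.466 × 49.02% / 13.86% = 1.6481
β_P = Σ w_i β_i = 0.36×0.7793 + 0.31×1.4838 + 0.21×2.8907 + 0.12×1.6481 = 1.5453
MRP = 11.30% − 4.18% = 7.12%
E(R_P) = R_f + β_P × MRP = 4.18% + 1.5453 × 7.12% = 15.18%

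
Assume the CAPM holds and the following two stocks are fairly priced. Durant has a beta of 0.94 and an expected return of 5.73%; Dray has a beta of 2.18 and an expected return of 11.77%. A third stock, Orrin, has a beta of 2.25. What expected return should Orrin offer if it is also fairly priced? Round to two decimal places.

MRP (SML slope) = (11.77% − 5.73%) / (2.18 − 0.94) = 6.04% / 1.24 = 4.8710%
R_f (intercept) = 5.73% − 0.94 × 4.8710% = 1.1513%
E(R_Orrin) = R_f + β × MRP = 1.1513% + 2.25 × 4.8710% = 12.11%

12.11%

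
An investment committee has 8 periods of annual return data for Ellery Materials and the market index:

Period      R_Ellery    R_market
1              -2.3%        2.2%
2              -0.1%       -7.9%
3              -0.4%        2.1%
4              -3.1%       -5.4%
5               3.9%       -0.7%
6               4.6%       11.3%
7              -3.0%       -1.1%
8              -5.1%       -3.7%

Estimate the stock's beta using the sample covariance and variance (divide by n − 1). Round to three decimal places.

0.333

Mean R_i = (-2.3 − 0.1 − 0.4 − 3.1 + 3.9 + 4.6 − 3.0 − 5.1) / 8 = -0.6875%
Mean R_m = (2.2 − 7.9 + 2.1 − 5.4 − 0.7 + 11.3 − 1.1 − 3.7) / 8 = -0.4000%
Σ(R_i − R̄_i)(R_m − R̄_m) = 80.8500  ⇒  Cov = 80.8500 / 7 = 11.5500
Σ(R_m − R̄_m)² = 242.6200  ⇒  Var(R_m) = 242.6200 / 7 = 34.6600
β = Cov / Var(R_m) = 11.5500 / 34.6600 = 0.3332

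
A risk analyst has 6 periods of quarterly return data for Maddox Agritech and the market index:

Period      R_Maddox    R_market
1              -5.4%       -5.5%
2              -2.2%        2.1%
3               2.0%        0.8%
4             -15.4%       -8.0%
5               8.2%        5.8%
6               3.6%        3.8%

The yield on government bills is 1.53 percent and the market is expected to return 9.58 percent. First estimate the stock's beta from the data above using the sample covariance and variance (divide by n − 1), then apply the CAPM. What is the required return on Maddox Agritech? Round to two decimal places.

12.99%

Mean R_i = (-5.4 − 2.2 + 2.0 − 15.4 + 8.2 + 3.6) / 6 = -1.5333%
Mean R_m = (-5.5 + 2.1 + 0.8 − 8.0 + 5.8 + 3.8) / 6 = -0.1667%
Σ(R_i − R̄_i)(R_m − R̄_m) = 209.5867  ⇒  Cov = 209.5867 / 5 = 41.9173
Σ(R_m − R̄_m)² = 147.2133  ⇒  Var(R_m) = 147.2133 / 5 = 29.4427
β = Cov / Var(R_m) = 41.9173 / 29.4427 = 1.4237
MRP = 9.58% − 1.53% = 8.05%
E(R) = R_f + β × MRP = 1.53% + 1.4237 × 8.05% = 12.99%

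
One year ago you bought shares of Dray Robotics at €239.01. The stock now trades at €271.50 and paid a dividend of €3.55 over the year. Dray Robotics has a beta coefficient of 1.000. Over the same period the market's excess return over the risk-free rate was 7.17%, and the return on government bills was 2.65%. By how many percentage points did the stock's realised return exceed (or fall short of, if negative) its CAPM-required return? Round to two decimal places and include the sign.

Realised HPR = (P1 + D1 − P0) / P0 = (271.50 + 3.55 − 239.01) / 239.01 = 36.04 / 239.01 = 15.0789%
CAPM required = R_f + β·MRP = 2.65% + 1.000 × 7.17% = 9.82000%
α = realised − required = 15.0789% − 9.82000% = +5.26%

+5.26%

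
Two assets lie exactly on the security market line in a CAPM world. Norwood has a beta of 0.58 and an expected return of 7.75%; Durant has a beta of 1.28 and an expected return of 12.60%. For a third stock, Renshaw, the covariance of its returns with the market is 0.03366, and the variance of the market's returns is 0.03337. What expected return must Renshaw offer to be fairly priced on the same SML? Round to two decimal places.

MRP = (12.60% − 7.75%) / (1.28 − 0.58) = 6.9286%
R_f = 7.75% − 0.58 × 6.9286% = 3.7314%
β_Renshaw = Cov / Var(R_m) = 0.03366 / 0.03337 = 1.0087
E(R_Renshaw) = R_f + β × MRP = 3.7314% + 1.0087 × 6.9286% = 10.72%

10.72%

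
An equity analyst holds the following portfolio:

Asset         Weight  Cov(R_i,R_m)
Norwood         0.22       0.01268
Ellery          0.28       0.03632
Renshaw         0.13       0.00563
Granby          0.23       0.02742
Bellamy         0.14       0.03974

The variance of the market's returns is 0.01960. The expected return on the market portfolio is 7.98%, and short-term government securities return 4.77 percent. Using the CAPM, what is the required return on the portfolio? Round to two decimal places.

β_Norwood = 0.01268 / 0.01960 = 0.6469
β_Ellery = 0.03632 / 0.01960 = 1.8531
β_Renshaw = 0.00563 / 0.01960 = 0.2872
β_Granby = 0.02742 / 0.01960 = 1.3990
β_Bellamy = 0.03974 / 0.01960 = 2.0276
β_P = Σ w_i β_i = 0.22×0.6469 + 0.28×1.8531 + 0.13×0.2872 + 0.23×1.3990 + 0.14×2.0276 = 1.3042
MRP = 7.98% − 4.77% = 3.21%
E(R_P) = R_f + β_P × MRP = 4.77% + 1.3042 × 3.21% = 8.96%

8.96%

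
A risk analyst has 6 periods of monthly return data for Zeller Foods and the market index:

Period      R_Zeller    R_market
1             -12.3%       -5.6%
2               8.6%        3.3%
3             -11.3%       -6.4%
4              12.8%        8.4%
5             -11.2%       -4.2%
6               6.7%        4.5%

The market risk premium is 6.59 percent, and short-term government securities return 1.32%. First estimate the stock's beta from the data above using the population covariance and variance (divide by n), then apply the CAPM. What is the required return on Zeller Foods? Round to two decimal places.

Mean R_i = (-12.3 + 8.6 − 11.3 + 12.8 − 11.2 + 6.7) / 6 = -1.1167%
Mean R_m = (-5.6 + 3.3 − 6.4 + 8.4 − 4.2 + 4.5) / 6 = 0.0000%
Σ(R_i − R̄_i)(R_m − R̄_m) = 354.2900  ⇒  Cov = 354.2900 / 6 = 59.0483
Σ(R_m − R̄_m)² = 191.6600  ⇒  Var(R_m) = 191.6600 / 6 = 31.9433
β = Cov / Var(R_m) = 59.0483 / 31.9433 = 1.8485
E(R) = R_f + β × MRP = 1.32% + 1.8485 × 6.59% = 13.50%

13.50%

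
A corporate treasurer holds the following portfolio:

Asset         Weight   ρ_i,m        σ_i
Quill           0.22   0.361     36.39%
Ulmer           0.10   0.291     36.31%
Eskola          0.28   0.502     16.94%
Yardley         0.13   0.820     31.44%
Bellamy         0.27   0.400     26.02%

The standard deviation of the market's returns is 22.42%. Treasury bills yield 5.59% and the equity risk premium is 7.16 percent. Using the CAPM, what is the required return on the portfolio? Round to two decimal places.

β_Quill = 0.361 × 36.39% / 22.42% = 0.5859
β_Ulmer = 0.291 × 36.31% / 22.42% = 0.4713
β_Eskola = 0.502 × 16.94% / 22.42% = 0.3793
β_Yardley = 0.820 × 31.44% / 22.42% = 1.1499
β_Bellamy = 0.400 × 26.02% / 22.42% = 0.4642
β_P = Σ w_i β_i = 0.22×0.5859 + 0.10×0.4713 + 0.28×0.3793 + 0.13×1.1499 + 0.27×0.4642 = 0.5571
E(R_P) = R_f + β_P × MRP = 5.59% + 0.5571 × 7.16% = 9.58%

9.58%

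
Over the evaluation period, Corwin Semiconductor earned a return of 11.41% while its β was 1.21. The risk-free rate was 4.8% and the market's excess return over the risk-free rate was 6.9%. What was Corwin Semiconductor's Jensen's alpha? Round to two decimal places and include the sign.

-1.74%

CAPM benchmark = R_f + β(R_m − R_f) = 4.8% + 1.21 × 6.9% = 13.1490%
α = actual − benchmark = 11.41% − 13.1490% = -1.74%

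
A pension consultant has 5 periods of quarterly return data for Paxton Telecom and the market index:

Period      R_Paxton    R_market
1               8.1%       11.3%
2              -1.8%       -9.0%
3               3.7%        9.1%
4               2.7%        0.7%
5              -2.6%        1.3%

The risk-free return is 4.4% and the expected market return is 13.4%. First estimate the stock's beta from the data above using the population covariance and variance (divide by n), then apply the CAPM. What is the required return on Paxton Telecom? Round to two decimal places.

Mean R_i = (8.1 − 1.8 + 3.7 + 2.7 − 2.6) / 5 = 2.0200%
Mean R_m = (11.3 − 9.0 + 9.1 + 0.7 + 1.3) / 5 = 2.6800%
Σ(R_i − R̄_i)(R_m − R̄_m) = 112.8420  ⇒  Cov = 112.8420 / 5 = 22.5684
Σ(R_m − R̄_m)² = 257.7680  ⇒  Var(R_m) = 257.7680 / 5 = 51.5536
β = Cov / Var(R_m) = 22.5684 / 51.5536 = 0.4378
MRP = 13.4% − 4.4% = 9.00%
E(R) = R_f + β × MRP = 4.4% + 0.4378 × 9.0% = 8.34%

8.34%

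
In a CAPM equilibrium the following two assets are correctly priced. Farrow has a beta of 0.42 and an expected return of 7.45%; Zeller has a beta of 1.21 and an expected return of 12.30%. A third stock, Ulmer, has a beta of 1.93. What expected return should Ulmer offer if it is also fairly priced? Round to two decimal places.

MRP (SML slope) = (12.30% − 7.45%) / (1.21 − 0.42) = 4.85% / 0.79 = 6.1392%
R_f (intercept) = 7.45% − 0.42 × 6.1392% = 4.8715%
E(R_Ulmer) = R_f + β × MRP = 4.8715% + 1.93 × 6.1392% = 16.72%

16.72%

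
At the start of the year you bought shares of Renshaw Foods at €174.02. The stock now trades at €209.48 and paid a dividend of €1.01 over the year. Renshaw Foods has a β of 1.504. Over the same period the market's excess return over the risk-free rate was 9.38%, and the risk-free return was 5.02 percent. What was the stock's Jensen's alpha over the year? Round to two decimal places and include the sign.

+1.83%

Realised HPR = (P1 + D1 − P0) / P0 = (209.48 + 1.01 − 174.02) / 174.02 = 36.47 / 174.02 = 20.9574%
CAPM required = R_f + β·MRP = 5.02% + 1.504 × 9.38% = 19.12752%
α = realised − required = 20.9574% − 19.12752% = +1.83%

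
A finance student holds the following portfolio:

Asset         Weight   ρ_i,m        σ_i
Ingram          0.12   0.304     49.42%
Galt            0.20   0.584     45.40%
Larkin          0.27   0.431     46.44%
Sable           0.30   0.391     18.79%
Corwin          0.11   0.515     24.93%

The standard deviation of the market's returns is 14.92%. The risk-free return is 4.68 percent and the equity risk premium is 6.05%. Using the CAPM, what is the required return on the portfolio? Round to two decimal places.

β_Ingram = 0.304 × 49.42% / 14.92% = 1.0069
β_Galt = 0.584 × 45.40% / 14.92% = 1.7771
β_Larkin = 0.431 × 46.44% / 14.92% = 1.3415
β_Sable = 0.391 × 18.79% / 14.92% = 0.4924
β_Corwin = 0.515 × 24.93% / 14.92% = 0.8605
β_P = Σ w_i β_i = 0.12×1.0069 + 0.20×1.7771 + 0.27×1.3415 + 0.30×0.4924 + 0.11×0.8605 = 1.0808
E(R_P) = R_f + β_P × MRP = 4.68% + 1.0808 × 6.05% = 11.22%

11.22%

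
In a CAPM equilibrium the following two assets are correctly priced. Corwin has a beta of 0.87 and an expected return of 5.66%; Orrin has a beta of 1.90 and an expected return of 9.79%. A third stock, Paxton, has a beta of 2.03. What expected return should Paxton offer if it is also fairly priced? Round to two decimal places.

10.31%

MRP (SML slope) = (9.79% − 5.66%) / (1.90 − 0.87) = 4.13% / 1.03 = 4.0097%
R_f (intercept) = 5.66% − 0.87 × 4.0097% = 2.1716%
E(R_Paxton) = R_f + β × MRP = 2.1716% + 2.03 × 4.0097% = 10.31%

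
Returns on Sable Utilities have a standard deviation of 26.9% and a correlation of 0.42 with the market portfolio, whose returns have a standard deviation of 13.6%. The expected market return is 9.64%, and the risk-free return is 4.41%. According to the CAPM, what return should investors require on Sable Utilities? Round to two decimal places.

β = ρ × σ_i / σ_m = 0.42 × 26.9% / 13.6% = 0.8307
MRP = 9.64% − 4.41% = 5.23%
E(R) = 4.41% + 0.8307 × 5.23% = 8.75%

8.75%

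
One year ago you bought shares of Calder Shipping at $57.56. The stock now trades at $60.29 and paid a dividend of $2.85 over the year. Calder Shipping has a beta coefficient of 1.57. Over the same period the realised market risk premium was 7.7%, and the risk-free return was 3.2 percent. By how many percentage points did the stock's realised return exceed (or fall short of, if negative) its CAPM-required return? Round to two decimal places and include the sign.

Realised HPR = (P1 + D1 − P0) / P0 = (60.29 + 2.85 − 57.56) / 57.56 = 5.58 / 57.56 = 9.6942%
CAPM required = R_f + β·MRP = 3.2% + 1.57 × 7.7% = 15.2890%
α = realised − required = 9.6942% − 15.2890% = -5.59%

-5.59%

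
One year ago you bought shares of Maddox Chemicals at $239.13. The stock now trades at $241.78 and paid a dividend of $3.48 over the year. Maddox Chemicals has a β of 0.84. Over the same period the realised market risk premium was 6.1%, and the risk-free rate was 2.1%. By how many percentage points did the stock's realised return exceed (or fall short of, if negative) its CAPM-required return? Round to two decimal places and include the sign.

Realised HPR = (P1 + D1 − P0) / P0 = (241.78 + 3.48 − 239.13) / 239.13 = 6.13 / 239.13 = 2.5635%
CAPM required = R_f + β·MRP = 2.1% + 0.84 × 6.1% = 7.2240%
α = realised − required = 2.5635% − 7.2240% = -4.66%

-4.66%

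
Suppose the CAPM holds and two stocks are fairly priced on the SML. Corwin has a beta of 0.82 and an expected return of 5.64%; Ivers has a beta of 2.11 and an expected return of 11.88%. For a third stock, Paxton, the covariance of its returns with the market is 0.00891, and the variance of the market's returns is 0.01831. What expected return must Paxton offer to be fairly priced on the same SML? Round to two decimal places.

MRP = (11.88% − 5.64%) / (2.11 − 0.82) = 4.8372%
R_f = 5.64% − 0.82 × 4.8372% = 1.6735%
β_Paxton = Cov / Var(R_m) = 0.00891 / 0.01831 = 0.4866
E(R_Paxton) = R_f + β × MRP = 1.6735% + 0.4866 × 4.8372% = 4.03%

4.03%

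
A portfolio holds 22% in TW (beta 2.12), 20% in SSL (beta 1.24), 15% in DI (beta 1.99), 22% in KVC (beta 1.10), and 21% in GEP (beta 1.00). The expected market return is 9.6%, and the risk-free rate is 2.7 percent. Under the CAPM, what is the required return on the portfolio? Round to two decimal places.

β_P = Σ w_i β_i = 0.22×2.12 + 0.20×1.24 + 0.15×1.99 + 0.22×1.10 + 0.21×1.00 = 1.4649
MRP = 9.6% − 2.7% = 6.90%
E(R_P) = R_f + β_P × MRP = 2.7% + 1.4649 × 6.9% = 12.81%

12.81%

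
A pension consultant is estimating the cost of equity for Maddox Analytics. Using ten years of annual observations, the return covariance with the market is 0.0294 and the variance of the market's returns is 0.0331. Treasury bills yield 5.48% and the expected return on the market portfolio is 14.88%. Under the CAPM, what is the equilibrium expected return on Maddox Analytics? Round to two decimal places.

13.83%

β = Cov(R_i, R_m) / Var(R_m) = 0.0294 / 0.0331 = 0.8882
MRP = 14.88% − 5.48% = 9.40%
E(R) = R_f + β × MRP = 5.48% + 0.8882 × 9.40% = 13.83%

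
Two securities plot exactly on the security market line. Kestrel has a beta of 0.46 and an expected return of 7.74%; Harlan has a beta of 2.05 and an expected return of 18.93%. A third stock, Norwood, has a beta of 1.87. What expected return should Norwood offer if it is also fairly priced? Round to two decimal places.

MRP (SML slope) = (18.93% − 7.74%) / (2.05 − 0.46) = 11.19% / 1.59 = 7.0377%
R_f (intercept) = 7.74% − 0.46 × 7.0377% = 4.5027%
E(R_Norwood) = R_f + β × MRP = 4.5027% + 1.87 × 7.0377% = 17.66%

17.66%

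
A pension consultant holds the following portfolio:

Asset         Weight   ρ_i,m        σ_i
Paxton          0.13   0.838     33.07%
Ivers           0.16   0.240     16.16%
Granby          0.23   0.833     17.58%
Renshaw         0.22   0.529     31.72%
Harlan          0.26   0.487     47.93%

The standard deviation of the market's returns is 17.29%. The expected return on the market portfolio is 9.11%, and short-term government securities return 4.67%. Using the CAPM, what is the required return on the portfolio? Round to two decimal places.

β_Paxton = 0.838 × 33.07% / 17.29% = 1.6028
β_Ivers = 0.240 × 16.16% / 17.29% = 0.2243
β_Granby = 0.833 × 17.58% / 17.29% = 0.8470
β_Renshaw = 0.529 × 31.72% / 17.29% = 0.9705
β_Harlan = 0.487 × 47.93% / 17.29% = 1.3500
β_P = Σ w_i β_i = 0.13×1.6028 + 0.16×0.2243 + 0.23×0.8470 + 0.22×0.9705 + 0.26×1.3500 = 1.0036
MRP = 9.11% − 4.67% = 4.44%
E(R_P) = R_f + β_P × MRP = 4.67% + 1.0036 × 4.44% = 9.13%

9.13%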